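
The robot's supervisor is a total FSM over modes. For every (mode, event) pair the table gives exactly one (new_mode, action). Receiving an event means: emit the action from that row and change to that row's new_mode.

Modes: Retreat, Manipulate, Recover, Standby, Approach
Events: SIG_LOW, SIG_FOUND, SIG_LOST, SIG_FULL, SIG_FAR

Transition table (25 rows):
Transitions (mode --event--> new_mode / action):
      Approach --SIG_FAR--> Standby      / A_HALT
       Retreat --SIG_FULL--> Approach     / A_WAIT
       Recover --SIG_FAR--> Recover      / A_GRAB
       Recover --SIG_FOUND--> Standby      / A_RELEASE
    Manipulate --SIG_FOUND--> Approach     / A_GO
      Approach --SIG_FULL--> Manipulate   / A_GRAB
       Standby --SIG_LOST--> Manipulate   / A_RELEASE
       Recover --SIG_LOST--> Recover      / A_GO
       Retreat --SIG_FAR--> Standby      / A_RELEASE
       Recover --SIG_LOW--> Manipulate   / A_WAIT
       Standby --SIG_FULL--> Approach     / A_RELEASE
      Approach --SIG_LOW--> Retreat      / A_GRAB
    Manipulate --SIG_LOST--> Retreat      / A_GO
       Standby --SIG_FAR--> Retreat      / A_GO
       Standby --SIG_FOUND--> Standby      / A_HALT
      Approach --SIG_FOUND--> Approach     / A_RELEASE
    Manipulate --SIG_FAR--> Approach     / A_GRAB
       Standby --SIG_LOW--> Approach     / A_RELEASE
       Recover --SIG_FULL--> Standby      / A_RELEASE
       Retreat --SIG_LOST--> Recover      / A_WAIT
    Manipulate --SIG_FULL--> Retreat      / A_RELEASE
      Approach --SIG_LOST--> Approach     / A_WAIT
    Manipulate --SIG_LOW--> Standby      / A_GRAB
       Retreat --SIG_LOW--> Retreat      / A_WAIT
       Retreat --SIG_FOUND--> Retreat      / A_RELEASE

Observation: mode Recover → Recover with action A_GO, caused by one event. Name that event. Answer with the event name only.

try SIG_LOW: (Recover, SIG_LOW) → (Manipulate, A_WAIT)
try SIG_FOUND: (Recover, SIG_FOUND) → (Standby, A_RELEASE)
try SIG_LOST: (Recover, SIG_LOST) → (Recover, A_GO)  ← matches
try SIG_FULL: (Recover, SIG_FULL) → (Standby, A_RELEASE)
try SIG_FAR: (Recover, SIG_FAR) → (Recover, A_GRAB)

SIG_LOST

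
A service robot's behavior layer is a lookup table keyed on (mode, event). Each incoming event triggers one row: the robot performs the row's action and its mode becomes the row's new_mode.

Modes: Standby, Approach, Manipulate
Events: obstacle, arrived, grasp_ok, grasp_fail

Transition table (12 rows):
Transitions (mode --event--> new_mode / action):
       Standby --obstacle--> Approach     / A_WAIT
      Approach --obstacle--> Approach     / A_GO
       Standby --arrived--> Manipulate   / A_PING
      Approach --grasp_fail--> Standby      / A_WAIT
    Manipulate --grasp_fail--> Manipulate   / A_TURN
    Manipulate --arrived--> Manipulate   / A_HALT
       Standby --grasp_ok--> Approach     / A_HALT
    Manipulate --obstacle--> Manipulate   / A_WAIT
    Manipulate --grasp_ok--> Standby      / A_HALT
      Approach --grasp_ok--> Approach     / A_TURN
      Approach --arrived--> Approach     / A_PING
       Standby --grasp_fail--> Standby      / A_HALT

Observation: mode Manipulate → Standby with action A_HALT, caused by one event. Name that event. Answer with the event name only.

grasp_ok

try obstacle: (Manipulate, obstacle) → (Manipulate, A_WAIT)
try arrived: (Manipulate, arrived) → (Manipulate, A_HALT)
try grasp_ok: (Manipulate, grasp_ok) → (Standby, A_HALT)  ← matches
try grasp_fail: (Manipulate, grasp_fail) → (Manipulate, A_TURN)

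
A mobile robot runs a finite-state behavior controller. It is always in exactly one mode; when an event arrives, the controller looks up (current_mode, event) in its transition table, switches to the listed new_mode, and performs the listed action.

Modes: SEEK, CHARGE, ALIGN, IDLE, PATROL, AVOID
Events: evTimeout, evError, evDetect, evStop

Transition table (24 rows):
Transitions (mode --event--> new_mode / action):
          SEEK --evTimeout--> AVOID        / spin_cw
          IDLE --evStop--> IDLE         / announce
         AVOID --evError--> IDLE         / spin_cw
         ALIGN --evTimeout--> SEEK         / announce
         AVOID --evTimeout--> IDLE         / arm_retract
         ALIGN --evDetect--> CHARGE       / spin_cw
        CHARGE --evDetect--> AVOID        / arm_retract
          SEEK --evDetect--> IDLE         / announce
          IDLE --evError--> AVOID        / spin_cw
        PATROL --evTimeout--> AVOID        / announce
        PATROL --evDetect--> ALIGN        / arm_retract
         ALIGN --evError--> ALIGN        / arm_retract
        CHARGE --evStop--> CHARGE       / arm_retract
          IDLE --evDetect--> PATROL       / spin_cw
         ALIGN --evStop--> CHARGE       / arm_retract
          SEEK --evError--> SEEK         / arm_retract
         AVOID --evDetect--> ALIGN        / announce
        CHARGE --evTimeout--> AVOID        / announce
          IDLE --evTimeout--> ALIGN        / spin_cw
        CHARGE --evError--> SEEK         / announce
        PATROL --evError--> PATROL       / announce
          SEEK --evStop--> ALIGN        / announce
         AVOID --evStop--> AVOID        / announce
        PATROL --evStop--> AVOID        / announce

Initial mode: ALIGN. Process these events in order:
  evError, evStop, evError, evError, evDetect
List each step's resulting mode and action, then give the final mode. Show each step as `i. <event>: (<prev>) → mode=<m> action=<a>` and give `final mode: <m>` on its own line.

final mode: IDLE

1. evError: (ALIGN) → mode=ALIGN action=arm_retract
2. evStop: (ALIGN) → mode=CHARGE action=arm_retract
3. evError: (CHARGE) → mode=SEEK action=announce
4. evError: (SEEK) → mode=SEEK action=arm_retract
5. evDetect: (SEEK) → mode=IDLE action=announce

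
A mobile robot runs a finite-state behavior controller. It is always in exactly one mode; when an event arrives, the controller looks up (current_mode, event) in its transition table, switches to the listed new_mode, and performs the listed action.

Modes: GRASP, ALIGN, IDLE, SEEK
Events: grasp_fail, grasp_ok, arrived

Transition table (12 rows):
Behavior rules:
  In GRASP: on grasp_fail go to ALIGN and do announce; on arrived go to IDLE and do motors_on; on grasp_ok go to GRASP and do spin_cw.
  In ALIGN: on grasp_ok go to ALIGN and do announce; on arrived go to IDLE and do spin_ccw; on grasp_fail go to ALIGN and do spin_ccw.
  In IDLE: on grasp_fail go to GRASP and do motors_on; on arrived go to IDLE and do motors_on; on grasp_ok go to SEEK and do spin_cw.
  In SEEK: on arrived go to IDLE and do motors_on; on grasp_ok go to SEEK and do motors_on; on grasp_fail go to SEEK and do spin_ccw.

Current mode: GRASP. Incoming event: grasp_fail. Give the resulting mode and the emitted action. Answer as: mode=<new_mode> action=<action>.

current mode = GRASP; filter table to that mode:
  (GRASP, grasp_fail) → (ALIGN, announce)  ← event matches
  (GRASP, arrived) → (IDLE, motors_on)
  (GRASP, grasp_ok) → (GRASP, spin_cw)
event = grasp_fail selects (ALIGN, announce)

mode=ALIGN action=announce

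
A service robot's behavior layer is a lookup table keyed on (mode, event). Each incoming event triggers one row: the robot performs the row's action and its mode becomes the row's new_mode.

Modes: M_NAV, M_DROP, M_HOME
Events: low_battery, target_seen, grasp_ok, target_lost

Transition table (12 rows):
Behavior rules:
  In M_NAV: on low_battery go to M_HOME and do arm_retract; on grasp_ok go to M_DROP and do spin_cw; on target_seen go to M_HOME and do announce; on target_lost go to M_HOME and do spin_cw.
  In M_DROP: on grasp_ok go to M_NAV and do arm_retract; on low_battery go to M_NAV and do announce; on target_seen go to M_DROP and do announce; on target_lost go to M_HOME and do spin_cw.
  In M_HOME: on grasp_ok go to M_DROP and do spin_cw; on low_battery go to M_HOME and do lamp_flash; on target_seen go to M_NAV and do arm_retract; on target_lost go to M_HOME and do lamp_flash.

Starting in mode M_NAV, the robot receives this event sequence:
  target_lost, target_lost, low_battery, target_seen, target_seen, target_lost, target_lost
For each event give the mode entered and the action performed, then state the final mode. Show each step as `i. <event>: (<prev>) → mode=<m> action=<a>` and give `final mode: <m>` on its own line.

1. target_lost: (M_NAV) → mode=M_HOME action=spin_cw
2. target_lost: (M_HOME) → mode=M_HOME action=lamp_flash
3. low_battery: (M_HOME) → mode=M_HOME action=lamp_flash
4. target_seen: (M_HOME) → mode=M_NAV action=arm_retract
5. target_seen: (M_NAV) → mode=M_HOME action=announce
6. target_lost: (M_HOME) → mode=M_HOME action=lamp_flash
7. target_lost: (M_HOME) → mode=M_HOME action=lamp_flash

final mode: M_HOME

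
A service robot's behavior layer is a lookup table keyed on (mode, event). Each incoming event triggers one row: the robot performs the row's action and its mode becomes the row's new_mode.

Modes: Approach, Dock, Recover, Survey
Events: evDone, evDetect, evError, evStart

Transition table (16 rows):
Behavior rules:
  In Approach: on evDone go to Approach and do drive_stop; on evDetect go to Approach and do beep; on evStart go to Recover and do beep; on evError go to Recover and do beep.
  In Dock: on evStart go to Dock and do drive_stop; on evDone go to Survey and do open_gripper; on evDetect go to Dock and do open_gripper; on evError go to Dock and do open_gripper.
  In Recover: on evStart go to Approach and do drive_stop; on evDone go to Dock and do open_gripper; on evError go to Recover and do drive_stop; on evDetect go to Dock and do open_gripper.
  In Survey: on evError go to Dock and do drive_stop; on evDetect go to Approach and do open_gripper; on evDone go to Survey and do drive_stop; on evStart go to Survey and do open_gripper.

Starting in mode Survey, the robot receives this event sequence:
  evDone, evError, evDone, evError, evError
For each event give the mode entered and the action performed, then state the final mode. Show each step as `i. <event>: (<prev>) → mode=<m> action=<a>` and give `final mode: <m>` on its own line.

1. evDone: (Survey) → mode=Survey action=drive_stop
2. evError: (Survey) → mode=Dock action=drive_stop
3. evDone: (Dock) → mode=Survey action=open_gripper
4. evError: (Survey) → mode=Dock action=drive_stop
5. evError: (Dock) → mode=Dock action=open_gripper

final mode: Dock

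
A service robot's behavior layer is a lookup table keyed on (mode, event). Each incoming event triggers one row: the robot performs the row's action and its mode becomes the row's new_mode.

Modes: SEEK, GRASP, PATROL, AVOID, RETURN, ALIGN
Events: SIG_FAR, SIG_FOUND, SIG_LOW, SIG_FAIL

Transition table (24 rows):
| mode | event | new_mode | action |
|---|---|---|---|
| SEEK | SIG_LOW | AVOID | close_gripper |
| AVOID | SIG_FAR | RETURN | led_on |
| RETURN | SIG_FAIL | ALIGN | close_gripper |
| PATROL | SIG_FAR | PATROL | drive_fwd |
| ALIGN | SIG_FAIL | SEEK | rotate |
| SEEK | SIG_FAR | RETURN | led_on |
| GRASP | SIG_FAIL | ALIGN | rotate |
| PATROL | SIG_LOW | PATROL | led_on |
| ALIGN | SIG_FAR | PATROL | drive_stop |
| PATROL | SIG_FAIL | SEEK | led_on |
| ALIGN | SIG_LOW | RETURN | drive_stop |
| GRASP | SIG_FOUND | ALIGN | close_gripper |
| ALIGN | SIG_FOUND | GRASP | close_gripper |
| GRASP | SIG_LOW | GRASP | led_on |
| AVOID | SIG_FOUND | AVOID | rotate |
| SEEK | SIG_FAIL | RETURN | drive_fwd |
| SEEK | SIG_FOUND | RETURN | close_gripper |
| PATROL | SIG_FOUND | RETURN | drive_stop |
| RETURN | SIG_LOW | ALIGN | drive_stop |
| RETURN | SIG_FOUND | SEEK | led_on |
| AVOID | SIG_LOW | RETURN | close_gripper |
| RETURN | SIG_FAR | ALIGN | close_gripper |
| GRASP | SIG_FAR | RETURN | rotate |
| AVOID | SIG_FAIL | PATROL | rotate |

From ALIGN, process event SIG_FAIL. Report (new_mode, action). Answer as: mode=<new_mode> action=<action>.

current mode = ALIGN; filter table to that mode:
  (ALIGN, SIG_FAIL) → (SEEK, rotate)  ← event matches
  (ALIGN, SIG_FAR) → (PATROL, drive_stop)
  (ALIGN, SIG_LOW) → (RETURN, drive_stop)
  (ALIGN, SIG_FOUND) → (GRASP, close_gripper)
event = SIG_FAIL selects (SEEK, rotate)

mode=SEEK action=rotate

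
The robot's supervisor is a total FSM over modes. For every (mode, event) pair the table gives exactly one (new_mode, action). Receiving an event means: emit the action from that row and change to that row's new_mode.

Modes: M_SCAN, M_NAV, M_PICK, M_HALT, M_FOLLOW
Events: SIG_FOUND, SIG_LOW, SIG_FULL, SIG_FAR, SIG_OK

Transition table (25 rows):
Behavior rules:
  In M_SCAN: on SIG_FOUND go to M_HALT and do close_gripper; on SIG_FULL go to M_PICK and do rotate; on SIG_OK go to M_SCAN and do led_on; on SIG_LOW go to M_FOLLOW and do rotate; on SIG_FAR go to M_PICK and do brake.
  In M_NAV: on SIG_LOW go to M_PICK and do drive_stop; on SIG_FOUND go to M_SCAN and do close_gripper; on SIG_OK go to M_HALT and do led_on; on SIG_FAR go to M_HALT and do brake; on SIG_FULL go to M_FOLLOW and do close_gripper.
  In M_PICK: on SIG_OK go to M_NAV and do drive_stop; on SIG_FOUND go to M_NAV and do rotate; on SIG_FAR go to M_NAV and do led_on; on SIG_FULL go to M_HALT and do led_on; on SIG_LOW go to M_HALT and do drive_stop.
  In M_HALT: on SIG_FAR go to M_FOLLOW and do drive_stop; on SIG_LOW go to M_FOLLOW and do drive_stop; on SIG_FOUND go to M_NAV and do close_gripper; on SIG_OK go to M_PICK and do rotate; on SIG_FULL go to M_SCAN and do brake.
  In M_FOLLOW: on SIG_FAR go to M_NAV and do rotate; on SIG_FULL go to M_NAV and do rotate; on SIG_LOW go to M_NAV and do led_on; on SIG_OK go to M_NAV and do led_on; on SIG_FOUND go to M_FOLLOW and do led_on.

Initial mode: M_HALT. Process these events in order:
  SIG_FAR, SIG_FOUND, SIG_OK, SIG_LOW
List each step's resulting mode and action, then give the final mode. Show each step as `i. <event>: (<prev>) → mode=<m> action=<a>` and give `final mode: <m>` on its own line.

final mode: M_PICK

1. SIG_FAR: (M_HALT) → mode=M_FOLLOW action=drive_stop
2. SIG_FOUND: (M_FOLLOW) → mode=M_FOLLOW action=led_on
3. SIG_OK: (M_FOLLOW) → mode=M_NAV action=led_on
4. SIG_LOW: (M_NAV) → mode=M_PICK action=drive_stop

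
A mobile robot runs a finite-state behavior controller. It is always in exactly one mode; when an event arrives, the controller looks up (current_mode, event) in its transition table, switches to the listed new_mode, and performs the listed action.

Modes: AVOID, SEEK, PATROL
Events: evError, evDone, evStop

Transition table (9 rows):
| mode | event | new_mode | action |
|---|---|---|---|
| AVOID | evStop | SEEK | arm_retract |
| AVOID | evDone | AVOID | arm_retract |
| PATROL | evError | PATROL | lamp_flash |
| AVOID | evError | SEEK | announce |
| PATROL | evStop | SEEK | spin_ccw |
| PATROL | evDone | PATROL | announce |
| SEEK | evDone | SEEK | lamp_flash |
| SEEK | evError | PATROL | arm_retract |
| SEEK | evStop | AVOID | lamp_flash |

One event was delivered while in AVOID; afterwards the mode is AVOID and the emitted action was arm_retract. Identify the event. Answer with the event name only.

try evError: (AVOID, evError) → (SEEK, announce)
try evDone: (AVOID, evDone) → (AVOID, arm_retract)  ← matches
try evStop: (AVOID, evStop) → (SEEK, arm_retract)

evDone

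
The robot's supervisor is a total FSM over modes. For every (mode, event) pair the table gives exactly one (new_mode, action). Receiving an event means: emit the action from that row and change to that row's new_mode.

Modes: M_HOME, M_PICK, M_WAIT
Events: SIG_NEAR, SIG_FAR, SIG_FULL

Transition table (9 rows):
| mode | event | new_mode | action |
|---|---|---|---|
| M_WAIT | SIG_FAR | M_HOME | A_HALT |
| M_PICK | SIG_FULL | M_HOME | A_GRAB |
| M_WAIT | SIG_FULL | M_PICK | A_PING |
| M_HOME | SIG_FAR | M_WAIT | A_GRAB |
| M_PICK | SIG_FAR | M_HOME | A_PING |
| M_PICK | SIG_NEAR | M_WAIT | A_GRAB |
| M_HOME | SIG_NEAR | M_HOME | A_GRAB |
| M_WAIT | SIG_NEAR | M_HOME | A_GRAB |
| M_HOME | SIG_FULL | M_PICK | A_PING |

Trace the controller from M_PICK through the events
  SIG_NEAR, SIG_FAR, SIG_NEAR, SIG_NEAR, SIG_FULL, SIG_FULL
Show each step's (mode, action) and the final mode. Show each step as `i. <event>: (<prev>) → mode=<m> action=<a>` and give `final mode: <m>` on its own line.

1. SIG_NEAR: (M_PICK) → mode=M_WAIT action=A_GRAB
2. SIG_FAR: (M_WAIT) → mode=M_HOME action=A_HALT
3. SIG_NEAR: (M_HOME) → mode=M_HOME action=A_GRAB
4. SIG_NEAR: (M_HOME) → mode=M_HOME action=A_GRAB
5. SIG_FULL: (M_HOME) → mode=M_PICK action=A_PING
6. SIG_FULL: (M_PICK) → mode=M_HOME action=A_GRAB

final mode: M_HOME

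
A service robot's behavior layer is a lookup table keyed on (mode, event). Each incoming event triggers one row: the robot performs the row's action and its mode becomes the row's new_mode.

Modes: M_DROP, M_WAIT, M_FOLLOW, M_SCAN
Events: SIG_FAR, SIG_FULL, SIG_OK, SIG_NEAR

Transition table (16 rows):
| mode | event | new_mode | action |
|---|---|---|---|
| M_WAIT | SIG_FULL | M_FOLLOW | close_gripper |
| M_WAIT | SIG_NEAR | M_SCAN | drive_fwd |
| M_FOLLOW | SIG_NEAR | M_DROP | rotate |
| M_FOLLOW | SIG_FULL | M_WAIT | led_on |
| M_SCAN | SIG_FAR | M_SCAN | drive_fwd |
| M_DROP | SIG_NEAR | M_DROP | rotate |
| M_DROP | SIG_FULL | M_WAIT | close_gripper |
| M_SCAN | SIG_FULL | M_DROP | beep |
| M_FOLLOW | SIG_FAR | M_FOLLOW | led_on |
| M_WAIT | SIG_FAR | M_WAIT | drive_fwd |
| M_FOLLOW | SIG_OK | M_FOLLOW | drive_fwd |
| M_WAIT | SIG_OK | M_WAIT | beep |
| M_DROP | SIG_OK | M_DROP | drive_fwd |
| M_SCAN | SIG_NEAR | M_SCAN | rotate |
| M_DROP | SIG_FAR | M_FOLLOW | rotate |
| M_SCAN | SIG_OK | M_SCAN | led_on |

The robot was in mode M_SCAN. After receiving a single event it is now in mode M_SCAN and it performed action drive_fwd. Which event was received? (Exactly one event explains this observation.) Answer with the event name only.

SIG_FAR

try SIG_FAR: (M_SCAN, SIG_FAR) → (M_SCAN, drive_fwd)  ← matches
try SIG_FULL: (M_SCAN, SIG_FULL) → (M_DROP, beep)
try SIG_OK: (M_SCAN, SIG_OK) → (M_SCAN, led_on)
try SIG_NEAR: (M_SCAN, SIG_NEAR) → (M_SCAN, rotate)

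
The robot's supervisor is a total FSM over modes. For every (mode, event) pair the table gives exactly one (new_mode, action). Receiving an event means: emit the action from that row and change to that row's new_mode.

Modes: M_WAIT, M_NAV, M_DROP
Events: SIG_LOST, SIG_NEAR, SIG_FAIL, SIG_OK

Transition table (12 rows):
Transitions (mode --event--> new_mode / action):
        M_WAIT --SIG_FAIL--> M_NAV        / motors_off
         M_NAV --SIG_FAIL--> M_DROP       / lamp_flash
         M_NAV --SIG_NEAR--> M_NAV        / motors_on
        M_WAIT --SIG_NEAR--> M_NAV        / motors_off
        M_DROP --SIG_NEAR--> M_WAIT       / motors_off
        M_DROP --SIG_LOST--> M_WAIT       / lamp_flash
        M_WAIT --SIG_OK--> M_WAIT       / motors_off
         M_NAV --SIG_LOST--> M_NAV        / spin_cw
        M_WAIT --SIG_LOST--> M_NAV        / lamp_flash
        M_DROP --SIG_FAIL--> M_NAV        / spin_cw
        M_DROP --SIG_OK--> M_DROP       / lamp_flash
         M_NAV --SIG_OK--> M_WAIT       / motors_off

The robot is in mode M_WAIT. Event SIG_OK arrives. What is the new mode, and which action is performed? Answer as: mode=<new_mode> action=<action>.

mode=M_WAIT action=motors_off

current mode = M_WAIT; filter table to that mode:
  (M_WAIT, SIG_FAIL) → (M_NAV, motors_off)
  (M_WAIT, SIG_NEAR) → (M_NAV, motors_off)
  (M_WAIT, SIG_OK) → (M_WAIT, motors_off)  ← event matches
  (M_WAIT, SIG_LOST) → (M_NAV, lamp_flash)
event = SIG_OK selects (M_WAIT, motors_off)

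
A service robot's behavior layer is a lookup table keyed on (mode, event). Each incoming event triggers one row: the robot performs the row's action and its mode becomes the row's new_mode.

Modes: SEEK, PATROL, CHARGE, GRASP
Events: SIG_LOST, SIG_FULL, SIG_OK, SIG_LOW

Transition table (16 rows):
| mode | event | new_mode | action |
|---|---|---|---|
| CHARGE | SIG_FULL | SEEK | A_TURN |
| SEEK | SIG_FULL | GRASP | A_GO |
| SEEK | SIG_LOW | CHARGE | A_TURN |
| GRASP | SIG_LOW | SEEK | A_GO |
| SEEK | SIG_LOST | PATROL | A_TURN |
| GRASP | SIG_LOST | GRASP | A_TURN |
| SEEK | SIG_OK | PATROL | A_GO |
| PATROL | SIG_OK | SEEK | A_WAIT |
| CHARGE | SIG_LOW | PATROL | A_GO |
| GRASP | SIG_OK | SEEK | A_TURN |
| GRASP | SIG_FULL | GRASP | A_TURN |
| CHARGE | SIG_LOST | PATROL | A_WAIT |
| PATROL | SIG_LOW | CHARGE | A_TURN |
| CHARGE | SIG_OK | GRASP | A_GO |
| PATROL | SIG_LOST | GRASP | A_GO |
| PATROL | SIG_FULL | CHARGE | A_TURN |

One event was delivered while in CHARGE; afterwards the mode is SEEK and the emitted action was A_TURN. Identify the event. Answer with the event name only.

SIG_FULL

try SIG_LOST: (CHARGE, SIG_LOST) → (PATROL, A_WAIT)
try SIG_FULL: (CHARGE, SIG_FULL) → (SEEK, A_TURN)  ← matches
try SIG_OK: (CHARGE, SIG_OK) → (GRASP, A_GO)
try SIG_LOW: (CHARGE, SIG_LOW) → (PATROL, A_GO)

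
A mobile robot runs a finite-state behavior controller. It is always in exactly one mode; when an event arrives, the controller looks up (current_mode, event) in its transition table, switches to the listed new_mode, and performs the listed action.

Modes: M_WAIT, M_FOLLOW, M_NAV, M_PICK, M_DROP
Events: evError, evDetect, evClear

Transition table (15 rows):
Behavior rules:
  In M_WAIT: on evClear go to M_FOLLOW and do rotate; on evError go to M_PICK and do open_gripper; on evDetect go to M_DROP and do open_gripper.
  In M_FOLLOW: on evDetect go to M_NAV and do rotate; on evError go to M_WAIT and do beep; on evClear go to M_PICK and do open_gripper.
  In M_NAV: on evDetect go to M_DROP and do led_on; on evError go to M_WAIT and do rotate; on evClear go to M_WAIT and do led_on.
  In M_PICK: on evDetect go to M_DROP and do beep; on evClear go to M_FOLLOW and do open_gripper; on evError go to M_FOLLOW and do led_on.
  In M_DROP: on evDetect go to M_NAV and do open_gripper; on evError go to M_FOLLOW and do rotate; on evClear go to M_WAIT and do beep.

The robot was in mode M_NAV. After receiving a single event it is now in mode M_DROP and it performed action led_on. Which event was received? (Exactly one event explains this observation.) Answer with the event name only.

evDetect

try evError: (M_NAV, evError) → (M_WAIT, rotate)
try evDetect: (M_NAV, evDetect) → (M_DROP, led_on)  ← matches
try evClear: (M_NAV, evClear) → (M_WAIT, led_on)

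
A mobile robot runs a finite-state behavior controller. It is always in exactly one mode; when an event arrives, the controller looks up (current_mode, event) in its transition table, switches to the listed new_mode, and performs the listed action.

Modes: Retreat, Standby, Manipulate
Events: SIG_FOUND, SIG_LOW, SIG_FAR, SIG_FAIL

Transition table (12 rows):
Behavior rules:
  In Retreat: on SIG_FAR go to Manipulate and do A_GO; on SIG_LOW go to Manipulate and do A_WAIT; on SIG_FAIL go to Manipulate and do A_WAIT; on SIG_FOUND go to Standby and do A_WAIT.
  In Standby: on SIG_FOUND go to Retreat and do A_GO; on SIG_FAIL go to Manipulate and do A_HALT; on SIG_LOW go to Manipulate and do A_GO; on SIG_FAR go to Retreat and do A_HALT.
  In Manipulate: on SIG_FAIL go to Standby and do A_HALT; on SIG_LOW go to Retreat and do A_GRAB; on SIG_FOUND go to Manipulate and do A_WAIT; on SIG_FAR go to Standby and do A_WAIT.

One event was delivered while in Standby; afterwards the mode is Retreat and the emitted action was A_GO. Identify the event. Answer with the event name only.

SIG_FOUND

try SIG_FOUND: (Standby, SIG_FOUND) → (Retreat, A_GO)  ← matches
try SIG_LOW: (Standby, SIG_LOW) → (Manipulate, A_GO)
try SIG_FAR: (Standby, SIG_FAR) → (Retreat, A_HALT)
try SIG_FAIL: (Standby, SIG_FAIL) → (Manipulate, A_HALT)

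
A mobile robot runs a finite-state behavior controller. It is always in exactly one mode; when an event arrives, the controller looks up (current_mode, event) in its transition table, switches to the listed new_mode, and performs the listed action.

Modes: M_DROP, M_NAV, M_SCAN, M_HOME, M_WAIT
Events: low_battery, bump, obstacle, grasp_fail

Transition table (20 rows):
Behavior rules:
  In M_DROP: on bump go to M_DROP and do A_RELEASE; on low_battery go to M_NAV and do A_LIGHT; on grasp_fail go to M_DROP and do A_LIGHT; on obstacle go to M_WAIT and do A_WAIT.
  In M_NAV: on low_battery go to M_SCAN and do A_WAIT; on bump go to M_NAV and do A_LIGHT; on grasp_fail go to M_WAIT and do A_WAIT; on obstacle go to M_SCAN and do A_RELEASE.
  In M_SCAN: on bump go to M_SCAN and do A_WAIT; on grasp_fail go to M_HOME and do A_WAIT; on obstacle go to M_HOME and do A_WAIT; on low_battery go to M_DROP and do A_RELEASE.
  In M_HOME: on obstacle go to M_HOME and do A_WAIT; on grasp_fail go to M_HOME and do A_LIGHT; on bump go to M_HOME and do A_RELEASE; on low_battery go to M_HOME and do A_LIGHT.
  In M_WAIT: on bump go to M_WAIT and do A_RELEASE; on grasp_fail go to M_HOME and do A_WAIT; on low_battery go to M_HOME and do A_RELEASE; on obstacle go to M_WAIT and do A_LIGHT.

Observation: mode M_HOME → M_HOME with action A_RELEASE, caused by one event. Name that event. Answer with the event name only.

try low_battery: (M_HOME, low_battery) → (M_HOME, A_LIGHT)
try bump: (M_HOME, bump) → (M_HOME, A_RELEASE)  ← matches
try obstacle: (M_HOME, obstacle) → (M_HOME, A_WAIT)
try grasp_fail: (M_HOME, grasp_fail) → (M_HOME, A_LIGHT)

bump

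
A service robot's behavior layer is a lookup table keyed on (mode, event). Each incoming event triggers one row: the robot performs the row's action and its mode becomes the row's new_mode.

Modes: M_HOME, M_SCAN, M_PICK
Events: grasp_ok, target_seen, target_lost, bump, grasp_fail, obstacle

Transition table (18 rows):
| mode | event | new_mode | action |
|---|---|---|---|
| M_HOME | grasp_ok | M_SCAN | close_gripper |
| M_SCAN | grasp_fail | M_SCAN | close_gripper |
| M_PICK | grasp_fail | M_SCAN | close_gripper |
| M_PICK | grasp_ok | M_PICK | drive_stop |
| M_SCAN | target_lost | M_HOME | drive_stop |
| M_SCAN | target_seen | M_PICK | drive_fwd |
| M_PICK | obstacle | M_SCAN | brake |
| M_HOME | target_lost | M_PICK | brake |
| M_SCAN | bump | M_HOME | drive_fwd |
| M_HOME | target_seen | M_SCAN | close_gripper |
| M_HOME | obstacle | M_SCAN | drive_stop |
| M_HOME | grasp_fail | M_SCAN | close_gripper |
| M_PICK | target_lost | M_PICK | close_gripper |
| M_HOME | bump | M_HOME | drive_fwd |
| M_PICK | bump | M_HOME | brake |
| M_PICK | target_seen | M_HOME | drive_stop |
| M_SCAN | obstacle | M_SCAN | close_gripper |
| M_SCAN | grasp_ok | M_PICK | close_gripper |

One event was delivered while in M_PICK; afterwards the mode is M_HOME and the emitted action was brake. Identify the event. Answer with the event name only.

bump

try grasp_ok: (M_PICK, grasp_ok) → (M_PICK, drive_stop)
try target_seen: (M_PICK, target_seen) → (M_HOME, drive_stop)
try target_lost: (M_PICK, target_lost) → (M_PICK, close_gripper)
try bump: (M_PICK, bump) → (M_HOME, brake)  ← matches
try grasp_fail: (M_PICK, grasp_fail) → (M_SCAN, close_gripper)
try obstacle: (M_PICK, obstacle) → (M_SCAN, brake)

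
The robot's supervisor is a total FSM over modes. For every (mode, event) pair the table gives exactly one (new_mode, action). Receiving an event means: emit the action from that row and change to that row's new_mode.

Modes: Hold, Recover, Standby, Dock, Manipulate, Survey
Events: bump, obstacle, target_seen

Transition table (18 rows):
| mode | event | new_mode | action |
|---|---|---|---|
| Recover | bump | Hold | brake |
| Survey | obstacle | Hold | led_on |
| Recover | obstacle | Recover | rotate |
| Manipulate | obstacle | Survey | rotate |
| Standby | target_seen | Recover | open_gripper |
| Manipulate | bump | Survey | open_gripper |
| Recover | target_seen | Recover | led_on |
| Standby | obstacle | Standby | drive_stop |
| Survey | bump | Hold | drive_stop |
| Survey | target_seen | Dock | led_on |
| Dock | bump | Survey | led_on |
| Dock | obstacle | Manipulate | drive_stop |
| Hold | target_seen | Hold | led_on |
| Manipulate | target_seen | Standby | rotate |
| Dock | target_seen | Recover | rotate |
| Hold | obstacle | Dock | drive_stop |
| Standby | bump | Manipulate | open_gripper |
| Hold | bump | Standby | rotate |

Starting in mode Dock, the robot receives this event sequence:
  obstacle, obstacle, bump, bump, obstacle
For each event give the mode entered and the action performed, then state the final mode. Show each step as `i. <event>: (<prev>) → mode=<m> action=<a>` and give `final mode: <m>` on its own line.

final mode: Standby

1. obstacle: (Dock) → mode=Manipulate action=drive_stop
2. obstacle: (Manipulate) → mode=Survey action=rotate
3. bump: (Survey) → mode=Hold action=drive_stop
4. bump: (Hold) → mode=Standby action=rotate
5. obstacle: (Standby) → mode=Standby action=drive_stop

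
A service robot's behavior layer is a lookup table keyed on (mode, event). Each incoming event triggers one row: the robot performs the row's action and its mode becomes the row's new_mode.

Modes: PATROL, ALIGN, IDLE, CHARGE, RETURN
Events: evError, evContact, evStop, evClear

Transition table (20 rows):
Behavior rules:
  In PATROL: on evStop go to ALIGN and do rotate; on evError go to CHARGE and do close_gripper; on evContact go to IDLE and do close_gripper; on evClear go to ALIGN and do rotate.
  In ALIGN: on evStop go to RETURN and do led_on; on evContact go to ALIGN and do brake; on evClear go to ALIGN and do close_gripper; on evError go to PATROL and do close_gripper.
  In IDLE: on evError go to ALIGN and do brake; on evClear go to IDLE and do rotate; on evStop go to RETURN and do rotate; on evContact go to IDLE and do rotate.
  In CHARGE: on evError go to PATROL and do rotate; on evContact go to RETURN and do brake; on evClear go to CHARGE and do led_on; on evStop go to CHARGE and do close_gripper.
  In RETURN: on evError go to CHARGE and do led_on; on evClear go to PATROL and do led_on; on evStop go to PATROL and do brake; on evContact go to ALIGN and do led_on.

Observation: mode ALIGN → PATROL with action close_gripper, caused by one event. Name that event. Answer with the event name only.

evError

try evError: (ALIGN, evError) → (PATROL, close_gripper)  ← matches
try evContact: (ALIGN, evContact) → (ALIGN, brake)
try evStop: (ALIGN, evStop) → (RETURN, led_on)
try evClear: (ALIGN, evClear) → (ALIGN, close_gripper)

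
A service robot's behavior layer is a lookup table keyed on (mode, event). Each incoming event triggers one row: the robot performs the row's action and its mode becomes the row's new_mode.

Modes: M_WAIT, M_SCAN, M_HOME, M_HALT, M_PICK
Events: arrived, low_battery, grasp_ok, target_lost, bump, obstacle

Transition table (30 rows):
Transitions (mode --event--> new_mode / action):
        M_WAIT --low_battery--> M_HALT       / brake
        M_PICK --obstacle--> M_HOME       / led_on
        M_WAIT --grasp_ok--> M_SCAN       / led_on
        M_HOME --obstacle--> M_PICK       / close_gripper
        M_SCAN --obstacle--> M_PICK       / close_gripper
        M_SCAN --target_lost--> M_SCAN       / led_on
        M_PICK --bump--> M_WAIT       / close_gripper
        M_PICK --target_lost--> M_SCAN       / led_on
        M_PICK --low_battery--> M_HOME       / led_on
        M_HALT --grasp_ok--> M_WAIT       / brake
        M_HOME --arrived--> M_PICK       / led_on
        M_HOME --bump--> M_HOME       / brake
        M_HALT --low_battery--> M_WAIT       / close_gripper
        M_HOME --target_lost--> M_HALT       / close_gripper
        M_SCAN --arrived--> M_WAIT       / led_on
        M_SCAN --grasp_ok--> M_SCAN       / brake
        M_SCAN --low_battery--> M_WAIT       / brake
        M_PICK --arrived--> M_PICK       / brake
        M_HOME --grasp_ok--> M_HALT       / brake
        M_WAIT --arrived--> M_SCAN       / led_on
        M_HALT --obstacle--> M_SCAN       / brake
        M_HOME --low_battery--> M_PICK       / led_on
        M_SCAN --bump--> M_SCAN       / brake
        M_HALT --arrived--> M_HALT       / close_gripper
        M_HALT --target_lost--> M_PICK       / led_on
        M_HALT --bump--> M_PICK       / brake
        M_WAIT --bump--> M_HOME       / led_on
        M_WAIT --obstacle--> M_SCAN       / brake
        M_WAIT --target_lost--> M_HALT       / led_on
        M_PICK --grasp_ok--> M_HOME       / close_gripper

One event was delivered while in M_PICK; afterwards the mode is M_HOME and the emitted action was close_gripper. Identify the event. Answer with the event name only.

try arrived: (M_PICK, arrived) → (M_PICK, brake)
try low_battery: (M_PICK, low_battery) → (M_HOME, led_on)
try grasp_ok: (M_PICK, grasp_ok) → (M_HOME, close_gripper)  ← matches
try target_lost: (M_PICK, target_lost) → (M_SCAN, led_on)
try bump: (M_PICK, bump) → (M_WAIT, close_gripper)
try obstacle: (M_PICK, obstacle) → (M_HOME, led_on)

grasp_ok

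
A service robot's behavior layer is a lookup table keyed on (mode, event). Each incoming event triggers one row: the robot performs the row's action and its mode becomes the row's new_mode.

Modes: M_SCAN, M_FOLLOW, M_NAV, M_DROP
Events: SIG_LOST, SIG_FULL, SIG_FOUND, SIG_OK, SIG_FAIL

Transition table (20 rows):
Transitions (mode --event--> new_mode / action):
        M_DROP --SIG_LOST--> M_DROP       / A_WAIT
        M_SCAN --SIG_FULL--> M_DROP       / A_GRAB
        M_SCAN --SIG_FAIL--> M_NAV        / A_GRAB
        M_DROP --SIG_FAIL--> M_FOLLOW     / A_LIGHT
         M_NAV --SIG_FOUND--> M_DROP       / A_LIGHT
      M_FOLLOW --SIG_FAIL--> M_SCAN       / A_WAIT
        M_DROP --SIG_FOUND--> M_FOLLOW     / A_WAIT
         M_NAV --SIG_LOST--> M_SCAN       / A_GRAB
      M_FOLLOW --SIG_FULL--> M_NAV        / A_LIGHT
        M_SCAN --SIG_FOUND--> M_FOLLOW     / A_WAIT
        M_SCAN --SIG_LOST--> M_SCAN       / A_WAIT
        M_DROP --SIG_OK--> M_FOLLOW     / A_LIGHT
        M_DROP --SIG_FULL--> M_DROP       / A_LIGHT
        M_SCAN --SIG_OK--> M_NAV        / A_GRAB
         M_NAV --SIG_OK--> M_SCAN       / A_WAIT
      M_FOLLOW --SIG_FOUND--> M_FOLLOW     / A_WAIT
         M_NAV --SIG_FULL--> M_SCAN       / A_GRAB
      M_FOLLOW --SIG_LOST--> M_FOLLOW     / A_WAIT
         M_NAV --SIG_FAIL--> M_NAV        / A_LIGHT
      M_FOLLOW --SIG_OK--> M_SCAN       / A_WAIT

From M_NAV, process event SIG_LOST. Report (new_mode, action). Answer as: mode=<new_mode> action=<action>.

current mode = M_NAV; filter table to that mode:
  (M_NAV, SIG_FOUND) → (M_DROP, A_LIGHT)
  (M_NAV, SIG_LOST) → (M_SCAN, A_GRAB)  ← event matches
  (M_NAV, SIG_OK) → (M_SCAN, A_WAIT)
  (M_NAV, SIG_FULL) → (M_SCAN, A_GRAB)
  (M_NAV, SIG_FAIL) → (M_NAV, A_LIGHT)
event = SIG_LOST selects (M_SCAN, A_GRAB)

mode=M_SCAN action=A_GRAB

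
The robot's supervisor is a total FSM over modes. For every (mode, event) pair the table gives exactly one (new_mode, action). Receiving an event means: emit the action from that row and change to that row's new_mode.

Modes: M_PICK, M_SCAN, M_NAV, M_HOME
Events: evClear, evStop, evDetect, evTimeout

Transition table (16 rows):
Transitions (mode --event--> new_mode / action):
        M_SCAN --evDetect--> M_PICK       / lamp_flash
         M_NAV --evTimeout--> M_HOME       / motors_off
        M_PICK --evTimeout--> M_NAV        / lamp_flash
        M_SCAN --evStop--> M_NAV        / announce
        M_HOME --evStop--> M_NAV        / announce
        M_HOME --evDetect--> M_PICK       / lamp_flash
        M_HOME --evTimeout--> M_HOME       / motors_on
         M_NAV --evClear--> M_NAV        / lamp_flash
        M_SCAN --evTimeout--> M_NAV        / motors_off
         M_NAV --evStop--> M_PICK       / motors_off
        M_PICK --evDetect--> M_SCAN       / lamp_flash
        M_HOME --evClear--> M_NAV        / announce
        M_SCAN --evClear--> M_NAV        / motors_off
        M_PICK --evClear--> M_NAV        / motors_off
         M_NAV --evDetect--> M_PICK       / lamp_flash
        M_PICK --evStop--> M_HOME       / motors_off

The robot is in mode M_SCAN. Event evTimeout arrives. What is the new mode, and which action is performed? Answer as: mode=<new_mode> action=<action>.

current mode = M_SCAN; filter table to that mode:
  (M_SCAN, evDetect) → (M_PICK, lamp_flash)
  (M_SCAN, evStop) → (M_NAV, announce)
  (M_SCAN, evTimeout) → (M_NAV, motors_off)  ← event matches
  (M_SCAN, evClear) → (M_NAV, motors_off)
event = evTimeout selects (M_NAV, motors_off)

mode=M_NAV action=motors_off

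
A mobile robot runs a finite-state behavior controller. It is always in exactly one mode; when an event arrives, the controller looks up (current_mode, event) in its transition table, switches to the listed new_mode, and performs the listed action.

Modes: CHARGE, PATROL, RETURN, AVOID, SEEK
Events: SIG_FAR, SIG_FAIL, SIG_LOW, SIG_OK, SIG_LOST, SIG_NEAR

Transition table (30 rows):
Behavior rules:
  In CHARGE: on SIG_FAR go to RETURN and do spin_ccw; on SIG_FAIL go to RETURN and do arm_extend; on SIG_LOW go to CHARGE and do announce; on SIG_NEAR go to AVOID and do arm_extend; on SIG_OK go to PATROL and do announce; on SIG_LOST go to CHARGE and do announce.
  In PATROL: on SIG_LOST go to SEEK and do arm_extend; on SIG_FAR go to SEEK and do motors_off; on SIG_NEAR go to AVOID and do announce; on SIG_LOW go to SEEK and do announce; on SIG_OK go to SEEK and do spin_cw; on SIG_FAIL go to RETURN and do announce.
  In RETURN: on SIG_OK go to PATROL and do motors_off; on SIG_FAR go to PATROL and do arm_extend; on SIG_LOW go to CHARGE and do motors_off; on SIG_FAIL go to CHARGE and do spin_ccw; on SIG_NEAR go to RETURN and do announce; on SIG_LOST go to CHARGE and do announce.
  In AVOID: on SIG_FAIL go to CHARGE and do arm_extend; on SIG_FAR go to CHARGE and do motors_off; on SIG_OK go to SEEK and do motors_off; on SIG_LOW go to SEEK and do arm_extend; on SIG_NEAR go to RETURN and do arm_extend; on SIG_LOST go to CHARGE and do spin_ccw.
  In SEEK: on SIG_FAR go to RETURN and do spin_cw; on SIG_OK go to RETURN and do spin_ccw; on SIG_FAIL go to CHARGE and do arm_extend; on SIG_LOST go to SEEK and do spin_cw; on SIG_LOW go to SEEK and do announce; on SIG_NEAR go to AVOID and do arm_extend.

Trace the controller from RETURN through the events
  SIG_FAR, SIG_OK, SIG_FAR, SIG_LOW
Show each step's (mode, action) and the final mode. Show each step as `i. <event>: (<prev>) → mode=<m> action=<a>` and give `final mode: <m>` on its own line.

1. SIG_FAR: (RETURN) → mode=PATROL action=arm_extend
2. SIG_OK: (PATROL) → mode=SEEK action=spin_cw
3. SIG_FAR: (SEEK) → mode=RETURN action=spin_cw
4. SIG_LOW: (RETURN) → mode=CHARGE action=motors_off

final mode: CHARGE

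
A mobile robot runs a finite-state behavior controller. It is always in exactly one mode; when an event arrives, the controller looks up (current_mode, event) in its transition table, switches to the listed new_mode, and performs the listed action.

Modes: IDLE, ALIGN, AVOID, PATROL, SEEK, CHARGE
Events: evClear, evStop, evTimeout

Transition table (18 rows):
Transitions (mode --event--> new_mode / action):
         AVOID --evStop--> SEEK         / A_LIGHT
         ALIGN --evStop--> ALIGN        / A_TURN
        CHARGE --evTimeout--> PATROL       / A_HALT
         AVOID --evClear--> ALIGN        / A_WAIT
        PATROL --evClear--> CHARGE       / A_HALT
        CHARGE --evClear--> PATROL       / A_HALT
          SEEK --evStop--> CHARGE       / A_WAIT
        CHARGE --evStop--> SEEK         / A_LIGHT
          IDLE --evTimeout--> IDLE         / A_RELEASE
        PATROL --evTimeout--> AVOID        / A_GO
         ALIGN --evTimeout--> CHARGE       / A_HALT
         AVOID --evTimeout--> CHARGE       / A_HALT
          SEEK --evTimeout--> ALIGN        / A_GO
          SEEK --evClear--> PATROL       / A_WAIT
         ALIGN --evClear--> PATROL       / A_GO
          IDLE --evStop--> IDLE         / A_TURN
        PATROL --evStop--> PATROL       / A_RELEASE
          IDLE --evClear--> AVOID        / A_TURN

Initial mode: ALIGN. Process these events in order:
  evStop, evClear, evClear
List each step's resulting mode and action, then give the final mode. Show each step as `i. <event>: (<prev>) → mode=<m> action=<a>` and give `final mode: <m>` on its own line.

final mode: CHARGE

1. evStop: (ALIGN) → mode=ALIGN action=A_TURN
2. evClear: (ALIGN) → mode=PATROL action=A_GO
3. evClear: (PATROL) → mode=CHARGE action=A_HALT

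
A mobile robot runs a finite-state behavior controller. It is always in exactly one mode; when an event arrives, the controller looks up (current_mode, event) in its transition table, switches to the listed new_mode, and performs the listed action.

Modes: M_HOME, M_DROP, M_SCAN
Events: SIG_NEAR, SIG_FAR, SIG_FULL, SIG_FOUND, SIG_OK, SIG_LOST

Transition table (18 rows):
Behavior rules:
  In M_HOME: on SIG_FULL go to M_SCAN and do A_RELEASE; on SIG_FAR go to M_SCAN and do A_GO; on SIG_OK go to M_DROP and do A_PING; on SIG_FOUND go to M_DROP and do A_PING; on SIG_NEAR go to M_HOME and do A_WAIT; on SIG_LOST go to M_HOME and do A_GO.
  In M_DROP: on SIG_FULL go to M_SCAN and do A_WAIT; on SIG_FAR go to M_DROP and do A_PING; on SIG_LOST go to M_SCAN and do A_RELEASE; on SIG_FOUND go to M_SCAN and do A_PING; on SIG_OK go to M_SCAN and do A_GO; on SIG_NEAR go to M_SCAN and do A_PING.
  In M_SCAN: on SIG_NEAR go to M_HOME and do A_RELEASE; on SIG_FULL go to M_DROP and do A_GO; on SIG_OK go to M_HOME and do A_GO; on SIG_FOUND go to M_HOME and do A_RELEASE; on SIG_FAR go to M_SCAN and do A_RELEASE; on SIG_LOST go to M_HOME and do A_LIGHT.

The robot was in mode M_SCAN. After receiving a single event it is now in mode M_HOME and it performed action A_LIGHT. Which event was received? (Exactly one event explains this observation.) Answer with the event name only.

try SIG_NEAR: (M_SCAN, SIG_NEAR) → (M_HOME, A_RELEASE)
try SIG_FAR: (M_SCAN, SIG_FAR) → (M_SCAN, A_RELEASE)
try SIG_FULL: (M_SCAN, SIG_FULL) → (M_DROP, A_GO)
try SIG_FOUND: (M_SCAN, SIG_FOUND) → (M_HOME, A_RELEASE)
try SIG_OK: (M_SCAN, SIG_OK) → (M_HOME, A_GO)
try SIG_LOST: (M_SCAN, SIG_LOST) → (M_HOME, A_LIGHT)  ← matches

SIG_LOST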